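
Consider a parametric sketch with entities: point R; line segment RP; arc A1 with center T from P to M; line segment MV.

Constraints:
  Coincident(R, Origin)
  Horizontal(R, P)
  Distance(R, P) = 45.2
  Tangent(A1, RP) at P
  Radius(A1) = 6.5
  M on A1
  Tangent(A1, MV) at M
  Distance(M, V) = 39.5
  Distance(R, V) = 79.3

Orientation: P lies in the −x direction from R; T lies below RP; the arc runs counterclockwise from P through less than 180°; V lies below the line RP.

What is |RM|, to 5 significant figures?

51.067

R is at the origin; RP is horizontal with |RP| = 45.2 and P on the −x side, so P = (-45.200, 0.0000). The tangent condition forces TP to be normal to RP, so T = P + (0, -6.5) = (-45.200, -6.5000). Since TM ⟂ MV (tangency), |TV| = √(6.5² + 39.5²) = 40.031 regardless of where M sits on A1. So V lies on both circle(R, 79.3) and circle(T, 40.031); the below-RP intersection is V = (-69.381, -38.403). M is the foot of the tangent from V: M = (-50.949, -3.4669).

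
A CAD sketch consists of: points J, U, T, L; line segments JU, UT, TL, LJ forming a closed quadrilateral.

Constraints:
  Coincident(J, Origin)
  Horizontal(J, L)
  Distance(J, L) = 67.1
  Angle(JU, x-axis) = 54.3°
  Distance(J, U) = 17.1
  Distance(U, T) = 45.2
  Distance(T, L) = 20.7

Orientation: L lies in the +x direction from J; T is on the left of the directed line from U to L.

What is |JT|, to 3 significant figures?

57.6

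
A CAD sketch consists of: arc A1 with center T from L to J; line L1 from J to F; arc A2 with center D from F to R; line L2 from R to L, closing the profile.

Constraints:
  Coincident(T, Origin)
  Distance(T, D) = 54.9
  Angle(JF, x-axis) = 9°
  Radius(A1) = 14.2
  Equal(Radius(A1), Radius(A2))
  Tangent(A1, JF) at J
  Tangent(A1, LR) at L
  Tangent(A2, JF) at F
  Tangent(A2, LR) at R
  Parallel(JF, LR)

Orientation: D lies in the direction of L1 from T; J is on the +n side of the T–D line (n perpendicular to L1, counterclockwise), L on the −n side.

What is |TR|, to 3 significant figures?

56.7

Tangency of A1 to both parallel lines with radius 14.2 puts J and L at T ± 14.2·n: J = (-2.22, 14.0), L = (2.22, -14.0). Equal radii place F and R the same way about D: F = D + 14.2·n = (52.0, 22.6), R = D − 14.2·n = (56.4, -5.44). Then |TR| = |R − T| = 56.7.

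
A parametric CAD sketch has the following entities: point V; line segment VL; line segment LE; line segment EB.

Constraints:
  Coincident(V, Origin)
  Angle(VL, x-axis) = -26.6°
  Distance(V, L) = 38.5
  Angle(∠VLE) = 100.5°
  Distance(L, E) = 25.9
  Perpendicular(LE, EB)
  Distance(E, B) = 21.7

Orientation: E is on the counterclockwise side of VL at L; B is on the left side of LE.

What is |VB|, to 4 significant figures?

36.67

∠VLE = 100.5°, so LE runs at -26.6° + (180° − 100.5°) = 52.90° from the x-axis; with |LE| = 25.9, E = L + 25.9·(cos 52.90°, sin 52.90°) = (50.05, 3.419). The perpendicularity gives EB at right angles to LE; with |EB| = 21.7 on the left of LE, B = E + 21.7·(-0.7976, 0.6032) = (32.74, 16.51). Then |VB| = |B − V| = 36.67.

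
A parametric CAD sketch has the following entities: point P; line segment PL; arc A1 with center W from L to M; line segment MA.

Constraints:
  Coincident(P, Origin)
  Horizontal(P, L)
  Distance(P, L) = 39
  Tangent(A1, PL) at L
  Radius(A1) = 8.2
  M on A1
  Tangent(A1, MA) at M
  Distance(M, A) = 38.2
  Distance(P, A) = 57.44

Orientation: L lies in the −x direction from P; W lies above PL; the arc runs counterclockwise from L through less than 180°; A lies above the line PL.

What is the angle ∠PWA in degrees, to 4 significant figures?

93.40°

P is at the origin; P and L share the same y with |PL| = 39.0 and L on the −x side, so L = (-39.00, 0.000). Since A1 is tangent to PL there, WL ⟂ PL, so W = L + (0, 8.2) = (-39.00, 8.200). Since WM ⟂ MA (tangency), |WA| = √(8.2² + 38.2²) = 39.07 regardless of where M sits on A1. So A lies on both circle(P, 57.44) and circle(W, 39.07); the above-PL intersection is A = (-33.24, 46.84). M is the foot of the tangent from A: M = (-30.82, 8.721).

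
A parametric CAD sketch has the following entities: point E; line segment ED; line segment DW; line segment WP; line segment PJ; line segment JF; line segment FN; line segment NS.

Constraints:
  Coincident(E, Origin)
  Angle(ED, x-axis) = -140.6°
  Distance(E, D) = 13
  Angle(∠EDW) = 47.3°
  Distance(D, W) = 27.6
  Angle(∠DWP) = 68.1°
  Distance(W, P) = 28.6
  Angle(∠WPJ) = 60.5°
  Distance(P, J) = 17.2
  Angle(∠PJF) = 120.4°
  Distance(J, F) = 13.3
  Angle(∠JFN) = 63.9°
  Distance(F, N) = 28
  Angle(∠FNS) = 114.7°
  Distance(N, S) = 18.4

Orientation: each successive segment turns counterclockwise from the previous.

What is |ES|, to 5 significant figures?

31.973

E is at the origin; ED runs at -140.6° with length 13.0, so D = (-10.046, -8.2515). ∠EDW = 47.3° gives DW at -7.9000° from the x-axis; with |DW| = 27.6, W = (17.293, -12.045). ∠DWP = 68.1° gives WP at 104.00° from the x-axis; with |WP| = 28.6, P = (10.374, 15.705). ∠WPJ = 60.5° gives PJ at -136.50° from the x-axis; with |PJ| = 17.2, J = (-2.1029, 3.8658). ∠PJF = 120.4° gives JF at -76.900° from the x-axis; with |JF| = 13.3, F = (0.91158, -9.0881). ∠JFN = 63.9° gives FN at 39.200° from the x-axis; with |FN| = 28.0, N = (22.610, 8.6087). ∠FNS = 114.7° gives NS at 104.50° from the x-axis; with |NS| = 18.4, S = (18.003, 26.423). Then |ES| = |S − E| = 31.973.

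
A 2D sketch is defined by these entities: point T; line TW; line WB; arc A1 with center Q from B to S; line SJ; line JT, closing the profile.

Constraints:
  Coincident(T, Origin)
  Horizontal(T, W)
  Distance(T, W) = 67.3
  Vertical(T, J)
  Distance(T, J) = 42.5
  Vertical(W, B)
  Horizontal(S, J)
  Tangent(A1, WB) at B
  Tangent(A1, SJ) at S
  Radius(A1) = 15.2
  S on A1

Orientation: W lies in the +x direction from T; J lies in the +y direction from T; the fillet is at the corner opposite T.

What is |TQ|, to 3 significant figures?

58.8

T is at the origin; T and W share the same y with |TW| = 67.3 and W on the +x side, so W = (67.3, 0.00). TJ is vertical with |TJ| = 42.5 and J on the +y side, so J = (0.00, 42.5). The virtual corner opposite T is at (67.3, 42.5). The tangent condition forces QB to be normal to WB and tangency of A1 to SJ means the radius QS is perpendicular to SJ, with radius 15.2, so the center Q sits 15.2 in from both sides at Q = (52.1, 27.3). Then |TQ| = |Q − T| = 58.8.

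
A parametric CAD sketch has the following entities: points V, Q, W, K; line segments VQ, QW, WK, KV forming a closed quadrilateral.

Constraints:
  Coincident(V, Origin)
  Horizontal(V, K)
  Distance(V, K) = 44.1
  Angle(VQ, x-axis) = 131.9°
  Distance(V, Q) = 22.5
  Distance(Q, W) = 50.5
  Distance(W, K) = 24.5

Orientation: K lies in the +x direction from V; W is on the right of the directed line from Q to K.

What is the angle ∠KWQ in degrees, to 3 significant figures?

105°

V is at the origin; VK is horizontal with |VK| = 44.1 and K in +x, so K = (44.1, 0). VQ runs at 131.9° with |VQ| = 22.5, so Q = (-15.0, 16.7). W is determined by |QW| = 50.5 and |WK| = 24.5 together: it lies at the intersection of circle(Q, 50.5) and circle(K, 24.5). With |QK| = 61.5, the foot of the radical line on QK is 46.6 from Q and the perpendicular offset is √(50.5² − 46.6²) = 19.5. Taking the right-of-QK solution: W = (24.5, -14.7).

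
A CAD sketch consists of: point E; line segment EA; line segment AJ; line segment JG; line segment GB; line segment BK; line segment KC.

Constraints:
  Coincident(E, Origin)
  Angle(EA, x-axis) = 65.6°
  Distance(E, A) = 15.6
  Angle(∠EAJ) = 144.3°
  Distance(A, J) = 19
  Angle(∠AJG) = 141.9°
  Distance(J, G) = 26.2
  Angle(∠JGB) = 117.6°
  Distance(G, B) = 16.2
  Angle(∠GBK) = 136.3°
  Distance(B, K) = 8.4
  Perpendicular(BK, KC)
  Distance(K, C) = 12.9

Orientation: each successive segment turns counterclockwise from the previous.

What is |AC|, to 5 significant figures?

34.674

E is at the origin; EA runs at 65.6° with length 15.6, so A = (6.4444, 14.207). ∠EAJ = 144.3° gives AJ at 101.30° from the x-axis; with |AJ| = 19.0, J = (2.7215, 32.838). ∠AJG = 141.9° gives JG at 139.40° from the x-axis; with |JG| = 26.2, G = (-17.171, 49.889). ∠JGB = 117.6° gives GB at -158.20° from the x-axis; with |GB| = 16.2, B = (-32.213, 43.872). ∠GBK = 136.3° gives BK at -114.50° from the x-axis; with |BK| = 8.4, K = (-35.696, 36.229). The perpendicularity gives KC at right angles to BK, so KC runs at -24.500°; with |KC| = 12.9, C = (-23.958, 30.879). Then |AC| = |C − A| = 34.674.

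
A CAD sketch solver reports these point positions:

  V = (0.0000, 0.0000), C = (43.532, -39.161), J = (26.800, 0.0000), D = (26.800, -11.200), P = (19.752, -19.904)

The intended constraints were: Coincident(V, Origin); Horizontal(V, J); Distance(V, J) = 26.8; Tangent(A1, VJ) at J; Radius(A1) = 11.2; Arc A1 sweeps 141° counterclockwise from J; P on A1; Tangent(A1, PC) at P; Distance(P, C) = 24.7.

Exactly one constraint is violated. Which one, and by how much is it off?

Distance(P, C) = 24.7 — off by 5.90.

V = (0.00, 0.00) ✓; V.y = 0.00, J.y = 0.00 ✓; |VJ| = 26.80 ✓; ∠(DJ, JV) = 90.00° ✓; |DJ| = 11.20 ✓; bearing(D→P) − bearing(D→J) = 141.0° ✓; |DP| = 11.20 ✓; ∠(DP, PC) = 90.00° ✓; |PC| = 30.60 ✗.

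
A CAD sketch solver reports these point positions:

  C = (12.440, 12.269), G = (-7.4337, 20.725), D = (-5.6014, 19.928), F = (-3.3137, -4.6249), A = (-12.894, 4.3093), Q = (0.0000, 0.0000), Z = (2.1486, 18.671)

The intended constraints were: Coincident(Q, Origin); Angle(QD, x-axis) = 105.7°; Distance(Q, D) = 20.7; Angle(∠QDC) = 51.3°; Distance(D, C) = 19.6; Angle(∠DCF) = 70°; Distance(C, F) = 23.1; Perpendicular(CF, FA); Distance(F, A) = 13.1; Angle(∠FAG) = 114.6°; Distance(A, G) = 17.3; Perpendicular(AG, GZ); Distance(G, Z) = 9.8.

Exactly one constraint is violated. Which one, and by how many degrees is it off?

Perpendicular(AG, GZ) — off by 6.30°.

Q = (0.00, 0.00) ✓; QD at 105.7° ✓; |QD| = 20.70 ✓; ∠QDC = 51.30° ✓; |DC| = 19.60 ✓; ∠DCF = 70.00° ✓; |CF| = 23.10 ✓; ∠(CF, FA) = 90.00° ✓; |FA| = 13.10 ✓; ∠FAG = 114.6° ✓; |AG| = 17.30 ✓; ∠(AG, GZ) = 83.70° ✗; |GZ| = 9.800 ✓.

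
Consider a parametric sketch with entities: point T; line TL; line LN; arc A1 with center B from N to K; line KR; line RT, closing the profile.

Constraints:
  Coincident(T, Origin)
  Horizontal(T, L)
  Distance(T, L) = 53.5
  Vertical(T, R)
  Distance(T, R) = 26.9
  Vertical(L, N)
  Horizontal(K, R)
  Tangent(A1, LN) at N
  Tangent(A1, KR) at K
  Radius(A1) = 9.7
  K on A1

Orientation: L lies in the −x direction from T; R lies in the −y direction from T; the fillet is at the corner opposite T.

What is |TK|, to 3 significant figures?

51.4

T is at the origin; T and L share the same y with |TL| = 53.5 and L on the −x side, so L = (-53.5, 0.00). T and R share the same x with |TR| = 26.9 and R on the −y side, so R = (0.00, -26.9). The virtual corner opposite T is at (-53.5, -26.9). Since A1 is tangent to LN there, BN ⟂ LN and since A1 is tangent to KR there, BK ⟂ KR, with radius 9.7, so the center B sits 9.7 in from both sides at B = (-43.8, -17.2). That places the tangent points at N = (-53.5, -17.2) on LN and K = (-43.8, -26.9) on KR. Then |TK| = |K − T| = 51.4.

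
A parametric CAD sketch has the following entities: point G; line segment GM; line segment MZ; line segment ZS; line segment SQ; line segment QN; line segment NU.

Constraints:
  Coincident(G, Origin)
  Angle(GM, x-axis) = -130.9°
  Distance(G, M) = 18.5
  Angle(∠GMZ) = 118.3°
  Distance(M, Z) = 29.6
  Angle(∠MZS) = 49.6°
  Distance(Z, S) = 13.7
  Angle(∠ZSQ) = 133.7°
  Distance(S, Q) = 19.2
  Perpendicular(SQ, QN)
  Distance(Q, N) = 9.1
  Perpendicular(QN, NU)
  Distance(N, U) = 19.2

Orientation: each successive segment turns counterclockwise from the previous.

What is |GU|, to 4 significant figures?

32.59

G is at the origin; GM runs at -130.9° with length 18.5, so M = (-12.11, -13.98). ∠GMZ = 118.3° gives MZ at -69.20° from the x-axis; with |MZ| = 29.6, Z = (-1.602, -41.65). ∠MZS = 49.6° gives ZS at 61.20° from the x-axis; with |ZS| = 13.7, S = (4.998, -29.65). ∠ZSQ = 133.7° gives SQ at 107.5° from the x-axis; with |SQ| = 19.2, Q = (-0.7751, -11.34). The perpendicularity gives QN at right angles to SQ, so QN runs at -162.5°; with |QN| = 9.1, N = (-9.454, -14.07). QN ⟂ NU, so NU runs at -72.50°; with |NU| = 19.2, U = (-3.680, -32.39). Then |GU| = |U − G| = 32.59.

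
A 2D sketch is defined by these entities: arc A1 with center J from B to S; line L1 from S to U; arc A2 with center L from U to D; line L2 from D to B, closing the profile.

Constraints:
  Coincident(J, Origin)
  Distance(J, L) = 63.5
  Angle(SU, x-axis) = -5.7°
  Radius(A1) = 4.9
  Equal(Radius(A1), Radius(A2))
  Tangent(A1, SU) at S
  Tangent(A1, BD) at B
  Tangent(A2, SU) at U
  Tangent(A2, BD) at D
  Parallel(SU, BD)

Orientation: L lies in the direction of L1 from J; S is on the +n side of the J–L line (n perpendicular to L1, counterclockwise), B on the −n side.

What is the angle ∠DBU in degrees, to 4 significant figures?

8.773°

Tangency of A1 to both parallel lines with radius 4.9 puts S and B at J ± 4.9·n: S = (0.4867, 4.876), B = (-0.4867, -4.876). Equal radii place U and D the same way about L: U = L + 4.9·n = (63.67, -1.431), D = L − 4.9·n = (62.70, -11.18). Then cos ∠DBU = BD·BU / (|BD||BU|), giving 8.773°.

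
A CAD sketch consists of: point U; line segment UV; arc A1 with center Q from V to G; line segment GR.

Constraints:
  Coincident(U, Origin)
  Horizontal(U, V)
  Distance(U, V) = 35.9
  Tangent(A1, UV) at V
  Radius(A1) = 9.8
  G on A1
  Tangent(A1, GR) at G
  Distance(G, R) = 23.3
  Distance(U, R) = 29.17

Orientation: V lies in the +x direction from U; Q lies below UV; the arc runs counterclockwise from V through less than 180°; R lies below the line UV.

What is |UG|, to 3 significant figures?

27.9

Checks: |QV| = 9.800 ✓; |QG| = 9.800 ✓; ∠(QG, GR) = 90.00° ✓; |GR| = 23.30 ✓; |UR| = 29.17 ✓.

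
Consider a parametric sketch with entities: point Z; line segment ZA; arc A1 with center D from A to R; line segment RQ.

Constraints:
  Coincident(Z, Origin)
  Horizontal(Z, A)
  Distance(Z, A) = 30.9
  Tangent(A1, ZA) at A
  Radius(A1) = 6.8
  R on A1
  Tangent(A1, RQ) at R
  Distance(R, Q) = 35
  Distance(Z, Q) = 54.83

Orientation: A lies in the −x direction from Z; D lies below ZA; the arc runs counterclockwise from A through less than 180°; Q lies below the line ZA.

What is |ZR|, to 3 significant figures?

38.4

Checks: |DA| = 6.800 ✓; |DR| = 6.800 ✓; ∠(DR, RQ) = 90.00° ✓; |RQ| = 35.00 ✓; |ZQ| = 54.83 ✓.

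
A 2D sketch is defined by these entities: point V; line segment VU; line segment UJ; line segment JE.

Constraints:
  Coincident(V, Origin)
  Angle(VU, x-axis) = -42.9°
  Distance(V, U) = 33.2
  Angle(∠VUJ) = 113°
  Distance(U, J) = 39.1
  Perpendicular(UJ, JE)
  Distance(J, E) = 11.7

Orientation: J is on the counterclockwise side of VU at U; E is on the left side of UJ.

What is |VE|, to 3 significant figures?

55.4

V is at the origin; VU runs at -42.9° with length 33.2, so U = 33.2·(cos -42.9°, sin -42.9°) = (24.3, -22.6). ∠VUJ = 113.0°, so UJ runs at -42.9° + (180° − 113.0°) = 24.1° from the x-axis; with |UJ| = 39.1, J = U + 39.1·(cos 24.1°, sin 24.1°) = (60.0, -6.63). UJ is perpendicular to JE; with |JE| = 11.7 on the left of UJ, E = J + 11.7·(-0.408, 0.913) = (55.2, 4.05). Then |VE| = |E − V| = 55.4.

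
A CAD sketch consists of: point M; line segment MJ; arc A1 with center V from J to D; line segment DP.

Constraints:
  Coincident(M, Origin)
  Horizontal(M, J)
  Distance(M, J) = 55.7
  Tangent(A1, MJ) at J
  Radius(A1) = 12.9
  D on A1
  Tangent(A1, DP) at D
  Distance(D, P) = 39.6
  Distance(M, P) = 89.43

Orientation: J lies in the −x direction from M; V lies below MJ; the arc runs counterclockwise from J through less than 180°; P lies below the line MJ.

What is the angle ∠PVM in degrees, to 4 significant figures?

129.0°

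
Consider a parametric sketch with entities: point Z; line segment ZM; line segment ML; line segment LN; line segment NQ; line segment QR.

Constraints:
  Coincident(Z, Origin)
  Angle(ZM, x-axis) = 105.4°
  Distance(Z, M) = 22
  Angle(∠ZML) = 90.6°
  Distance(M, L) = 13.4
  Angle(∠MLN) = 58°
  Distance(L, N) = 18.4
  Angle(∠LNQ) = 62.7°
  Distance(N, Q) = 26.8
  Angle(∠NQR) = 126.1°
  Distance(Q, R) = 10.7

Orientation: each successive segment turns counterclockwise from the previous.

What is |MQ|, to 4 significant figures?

12.49

∠MLN = 58.0° gives LN at -43.20° from the x-axis; with |LN| = 18.4, N = (-5.385, 5.191). ∠LNQ = 62.7° gives NQ at 74.10° from the x-axis; with |NQ| = 26.8, Q = (1.957, 30.97). Then |MQ| = |Q − M| = 12.49.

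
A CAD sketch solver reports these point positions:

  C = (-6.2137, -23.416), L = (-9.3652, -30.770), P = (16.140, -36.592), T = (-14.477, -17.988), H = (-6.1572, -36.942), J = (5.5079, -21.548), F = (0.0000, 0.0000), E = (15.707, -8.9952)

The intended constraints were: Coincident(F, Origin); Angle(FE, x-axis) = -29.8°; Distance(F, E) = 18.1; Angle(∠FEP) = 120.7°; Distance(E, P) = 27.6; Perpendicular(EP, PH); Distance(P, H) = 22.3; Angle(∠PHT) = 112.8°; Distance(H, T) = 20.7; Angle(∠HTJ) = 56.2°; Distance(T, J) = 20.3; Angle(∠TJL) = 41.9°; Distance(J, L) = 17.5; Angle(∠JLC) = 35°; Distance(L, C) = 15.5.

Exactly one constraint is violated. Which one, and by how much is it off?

Distance(L, C) = 15.5 — off by 7.50.

F = (0.00, 0.00) ✓; FE at -29.80° ✓; |FE| = 18.10 ✓; ∠FEP = 120.7° ✓; |EP| = 27.60 ✓; ∠(EP, PH) = 90.00° ✓; |PH| = 22.30 ✓; ∠PHT = 112.8° ✓; |HT| = 20.70 ✓; ∠HTJ = 56.20° ✓; |TJ| = 20.30 ✓; ∠TJL = 41.90° ✓; |JL| = 17.50 ✓; ∠JLC = 35.00° ✓; |LC| = 8.001 ✗.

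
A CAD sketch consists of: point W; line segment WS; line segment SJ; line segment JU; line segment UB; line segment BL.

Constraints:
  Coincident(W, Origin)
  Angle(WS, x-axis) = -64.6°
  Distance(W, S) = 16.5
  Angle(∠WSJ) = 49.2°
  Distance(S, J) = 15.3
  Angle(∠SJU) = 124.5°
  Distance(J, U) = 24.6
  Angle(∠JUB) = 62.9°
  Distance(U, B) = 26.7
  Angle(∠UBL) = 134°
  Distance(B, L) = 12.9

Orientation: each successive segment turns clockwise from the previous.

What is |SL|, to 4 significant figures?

17.29

∠JUB = 62.9° gives UB at -8.000° from the x-axis; with |UB| = 26.7, B = (10.72, 8.688). ∠UBL = 134.0° gives BL at -54.00° from the x-axis; with |BL| = 12.9, L = (18.30, -1.749). Then |SL| = |L − S| = 17.29.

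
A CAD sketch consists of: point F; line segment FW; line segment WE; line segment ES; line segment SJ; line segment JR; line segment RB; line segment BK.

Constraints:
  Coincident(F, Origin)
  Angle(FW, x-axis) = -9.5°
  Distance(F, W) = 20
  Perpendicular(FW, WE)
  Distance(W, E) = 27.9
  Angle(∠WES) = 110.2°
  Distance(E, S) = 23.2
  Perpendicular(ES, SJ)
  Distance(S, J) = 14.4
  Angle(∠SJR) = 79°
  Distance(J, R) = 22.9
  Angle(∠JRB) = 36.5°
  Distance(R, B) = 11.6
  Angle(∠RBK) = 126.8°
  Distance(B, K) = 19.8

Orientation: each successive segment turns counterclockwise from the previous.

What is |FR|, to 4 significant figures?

24.55

F is at the origin; FW runs at -9.5° with length 20.0, so W = (19.73, -3.301). FW ⟂ WE, so WE runs at 80.50°; with |WE| = 27.9, E = (24.33, 24.22). ∠WES = 110.2° gives ES at 150.3° from the x-axis; with |ES| = 23.2, S = (4.178, 35.71). The perpendicularity gives SJ at right angles to ES, so SJ runs at -119.7°; with |SJ| = 14.4, J = (-2.956, 23.20). ∠SJR = 79.0° gives JR at -18.70° from the x-axis; with |JR| = 22.9, R = (18.73, 15.86). Then |FR| = |R − F| = 24.55.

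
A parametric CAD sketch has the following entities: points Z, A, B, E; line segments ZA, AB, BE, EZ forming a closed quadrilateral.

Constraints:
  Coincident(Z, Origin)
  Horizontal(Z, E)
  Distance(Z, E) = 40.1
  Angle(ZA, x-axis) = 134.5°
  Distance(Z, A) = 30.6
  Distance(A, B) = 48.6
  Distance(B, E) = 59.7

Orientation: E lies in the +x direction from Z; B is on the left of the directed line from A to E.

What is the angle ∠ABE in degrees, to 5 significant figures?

73.361°

Checks: |AB| = 48.60 ✓; |BE| = 59.70 ✓.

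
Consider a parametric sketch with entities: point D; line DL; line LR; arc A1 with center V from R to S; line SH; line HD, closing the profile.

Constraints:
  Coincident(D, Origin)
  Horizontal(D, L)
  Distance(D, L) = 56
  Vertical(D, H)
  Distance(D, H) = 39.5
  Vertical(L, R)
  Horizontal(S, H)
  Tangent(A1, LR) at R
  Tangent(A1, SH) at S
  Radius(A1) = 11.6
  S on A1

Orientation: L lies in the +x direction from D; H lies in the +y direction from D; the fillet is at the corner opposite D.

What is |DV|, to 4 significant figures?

52.44

D is at the origin; DL is horizontal with |DL| = 56.0 and L on the +x side, so L = (56.00, 0.000). DH is vertical with |DH| = 39.5 and H on the +y side, so H = (0.000, 39.50). The virtual corner opposite D is at (56.00, 39.50). The tangent condition forces VR to be normal to LR and since A1 is tangent to SH there, VS ⟂ SH, with radius 11.6, so the center V sits 11.6 in from both sides at V = (44.40, 27.90). Then |DV| = |V − D| = 52.44.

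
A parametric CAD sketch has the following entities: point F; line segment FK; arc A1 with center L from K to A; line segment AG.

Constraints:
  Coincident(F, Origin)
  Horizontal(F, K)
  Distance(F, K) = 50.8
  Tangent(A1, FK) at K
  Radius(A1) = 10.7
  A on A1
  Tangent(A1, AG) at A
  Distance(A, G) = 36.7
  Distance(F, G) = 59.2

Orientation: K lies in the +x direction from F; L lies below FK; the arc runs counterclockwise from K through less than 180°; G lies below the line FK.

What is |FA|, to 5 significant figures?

41.309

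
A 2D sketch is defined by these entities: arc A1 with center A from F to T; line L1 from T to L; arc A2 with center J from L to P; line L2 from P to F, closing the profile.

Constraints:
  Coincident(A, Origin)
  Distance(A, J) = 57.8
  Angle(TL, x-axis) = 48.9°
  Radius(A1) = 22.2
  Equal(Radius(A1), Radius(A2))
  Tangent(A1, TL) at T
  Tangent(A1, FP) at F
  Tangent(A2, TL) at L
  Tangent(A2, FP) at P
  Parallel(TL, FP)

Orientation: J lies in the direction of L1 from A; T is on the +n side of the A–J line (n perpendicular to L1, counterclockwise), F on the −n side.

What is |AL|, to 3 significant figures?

61.9

Tangency of A1 to both parallel lines with radius 22.2 puts T and F at A ± 22.2·n: T = (-16.7, 14.6), F = (16.7, -14.6). Equal radii place L and P the same way about J: L = J + 22.2·n = (21.3, 58.1), P = J − 22.2·n = (54.7, 29.0). Then |AL| = |L − A| = 61.9.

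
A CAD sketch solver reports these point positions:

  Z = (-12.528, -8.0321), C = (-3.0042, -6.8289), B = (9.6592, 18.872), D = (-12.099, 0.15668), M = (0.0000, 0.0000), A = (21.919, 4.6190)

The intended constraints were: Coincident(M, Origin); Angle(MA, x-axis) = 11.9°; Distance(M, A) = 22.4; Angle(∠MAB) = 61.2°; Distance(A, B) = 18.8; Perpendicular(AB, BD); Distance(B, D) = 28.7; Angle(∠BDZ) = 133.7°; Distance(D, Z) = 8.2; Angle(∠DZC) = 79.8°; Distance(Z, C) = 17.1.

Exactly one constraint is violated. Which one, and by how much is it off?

Distance(Z, C) = 17.1 — off by 7.50.

M = (0.00, 0.00) ✓; MA at 11.90° ✓; |MA| = 22.40 ✓; ∠MAB = 61.20° ✓; |AB| = 18.80 ✓; ∠(AB, BD) = 90.00° ✓; |BD| = 28.70 ✓; ∠BDZ = 133.7° ✓; |DZ| = 8.200 ✓; ∠DZC = 79.80° ✓; |ZC| = 9.600 ✗.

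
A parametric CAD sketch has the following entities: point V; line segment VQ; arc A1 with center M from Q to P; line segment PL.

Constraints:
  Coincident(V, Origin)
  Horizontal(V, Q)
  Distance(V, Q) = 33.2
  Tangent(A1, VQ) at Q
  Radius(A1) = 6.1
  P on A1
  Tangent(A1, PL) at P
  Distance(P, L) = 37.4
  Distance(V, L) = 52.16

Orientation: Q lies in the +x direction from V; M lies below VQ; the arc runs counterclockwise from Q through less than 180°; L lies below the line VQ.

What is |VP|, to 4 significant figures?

27.83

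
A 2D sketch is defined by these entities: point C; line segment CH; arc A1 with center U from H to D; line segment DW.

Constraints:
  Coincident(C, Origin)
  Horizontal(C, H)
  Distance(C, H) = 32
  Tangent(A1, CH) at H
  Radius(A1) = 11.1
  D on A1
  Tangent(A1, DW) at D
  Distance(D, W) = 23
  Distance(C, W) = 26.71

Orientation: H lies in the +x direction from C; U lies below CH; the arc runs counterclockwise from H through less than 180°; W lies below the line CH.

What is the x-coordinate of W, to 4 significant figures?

10.34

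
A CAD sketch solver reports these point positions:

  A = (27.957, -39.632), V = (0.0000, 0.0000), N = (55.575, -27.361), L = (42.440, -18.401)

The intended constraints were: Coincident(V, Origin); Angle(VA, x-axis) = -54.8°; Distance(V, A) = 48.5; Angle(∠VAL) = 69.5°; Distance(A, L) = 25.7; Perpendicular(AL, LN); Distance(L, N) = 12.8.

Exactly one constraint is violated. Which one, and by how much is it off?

Distance(L, N) = 12.8 — off by 3.10.

V = (0.00, 0.00) ✓; VA at -54.80° ✓; |VA| = 48.50 ✓; ∠VAL = 69.50° ✓; |AL| = 25.70 ✓; ∠(AL, LN) = 90.00° ✓; |LN| = 15.90 ✗.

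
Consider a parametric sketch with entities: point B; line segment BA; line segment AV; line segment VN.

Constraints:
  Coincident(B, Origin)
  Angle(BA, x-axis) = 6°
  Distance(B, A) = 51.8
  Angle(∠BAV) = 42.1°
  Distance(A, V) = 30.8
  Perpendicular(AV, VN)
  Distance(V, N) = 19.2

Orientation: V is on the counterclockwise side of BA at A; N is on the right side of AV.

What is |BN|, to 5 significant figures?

54.466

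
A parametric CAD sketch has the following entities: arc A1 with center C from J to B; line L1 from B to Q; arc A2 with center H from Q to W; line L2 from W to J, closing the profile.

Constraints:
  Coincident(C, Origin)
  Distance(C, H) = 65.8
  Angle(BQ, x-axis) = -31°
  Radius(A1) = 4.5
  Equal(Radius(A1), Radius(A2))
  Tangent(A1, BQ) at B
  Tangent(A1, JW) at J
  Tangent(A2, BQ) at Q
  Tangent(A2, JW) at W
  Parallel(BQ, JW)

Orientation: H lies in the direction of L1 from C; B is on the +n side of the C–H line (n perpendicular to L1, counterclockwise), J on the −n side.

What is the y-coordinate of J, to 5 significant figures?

-3.8573

C is at the origin and H lies 65.8 along u from C, so H = 65.8·u = (56.402, -33.890). Tangency of A1 to both parallel lines with radius 4.5 puts B and J at C ± 4.5·n: B = (2.3177, 3.8573), J = (-2.3177, -3.8573). So J.y = -3.8573.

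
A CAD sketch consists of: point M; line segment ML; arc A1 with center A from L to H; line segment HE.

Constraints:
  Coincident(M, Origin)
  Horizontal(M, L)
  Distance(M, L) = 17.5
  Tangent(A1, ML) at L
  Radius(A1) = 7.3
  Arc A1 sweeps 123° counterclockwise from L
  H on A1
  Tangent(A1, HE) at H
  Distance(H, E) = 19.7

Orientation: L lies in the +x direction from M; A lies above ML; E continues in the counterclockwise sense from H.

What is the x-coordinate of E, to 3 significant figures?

12.9

M is at the origin; ML is horizontal with |ML| = 17.5 and L on the +x side, so L = (17.5, 0.00). A1 meets ML tangentially, so AL is at right angles to ML, so A = L + (0, 7.3) = (17.5, 7.30). On A1, L sits at bearing -90° from A; a 123° counterclockwise sweep puts H at bearing 33°, so H = A + 7.3·(cos 33°, sin 33°) = (23.6, 11.3). Tangency of A1 to HE means the radius AH is perpendicular to HE, so HE runs along (−sin 33°, cos 33°); with |HE| = 19.7, E = (12.9, 27.8). So E.x = 12.9.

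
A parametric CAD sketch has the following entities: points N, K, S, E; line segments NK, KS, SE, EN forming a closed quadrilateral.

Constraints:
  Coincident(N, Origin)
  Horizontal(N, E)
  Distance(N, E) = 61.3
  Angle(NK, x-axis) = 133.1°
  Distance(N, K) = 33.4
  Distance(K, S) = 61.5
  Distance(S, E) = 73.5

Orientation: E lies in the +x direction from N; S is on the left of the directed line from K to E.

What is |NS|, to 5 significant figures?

68.200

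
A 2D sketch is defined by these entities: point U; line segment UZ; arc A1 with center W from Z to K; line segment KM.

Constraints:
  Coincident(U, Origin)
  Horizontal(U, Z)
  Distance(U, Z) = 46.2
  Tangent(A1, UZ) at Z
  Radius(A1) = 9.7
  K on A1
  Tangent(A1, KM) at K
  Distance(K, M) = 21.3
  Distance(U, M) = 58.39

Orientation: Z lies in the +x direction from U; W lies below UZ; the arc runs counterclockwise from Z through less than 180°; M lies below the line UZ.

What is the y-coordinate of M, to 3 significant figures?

-33.0

U is at the origin; U and Z share the same y with |UZ| = 46.2 and Z on the +x side, so Z = (46.2, 0.00). A1 meets UZ tangentially, so WZ is at right angles to UZ, so W = Z + (0, -9.7) = (46.2, -9.70). Since WK ⟂ KM (tangency), |WM| = √(9.7² + 21.3²) = 23.4 regardless of where K sits on A1. So M lies on both circle(U, 58.39) and circle(W, 23.4); the below-UZ intersection is M = (48.2, -33.0). K is the foot of the tangent from M: K = (37.7, -14.4).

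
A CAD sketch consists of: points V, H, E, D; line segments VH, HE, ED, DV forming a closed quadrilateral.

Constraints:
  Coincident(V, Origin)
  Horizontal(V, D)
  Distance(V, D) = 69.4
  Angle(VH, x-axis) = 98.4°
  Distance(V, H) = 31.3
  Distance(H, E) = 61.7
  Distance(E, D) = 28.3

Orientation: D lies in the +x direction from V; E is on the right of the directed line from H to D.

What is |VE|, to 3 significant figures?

43.5

Checks: |HE| = 61.70 ✓; |ED| = 28.30 ✓.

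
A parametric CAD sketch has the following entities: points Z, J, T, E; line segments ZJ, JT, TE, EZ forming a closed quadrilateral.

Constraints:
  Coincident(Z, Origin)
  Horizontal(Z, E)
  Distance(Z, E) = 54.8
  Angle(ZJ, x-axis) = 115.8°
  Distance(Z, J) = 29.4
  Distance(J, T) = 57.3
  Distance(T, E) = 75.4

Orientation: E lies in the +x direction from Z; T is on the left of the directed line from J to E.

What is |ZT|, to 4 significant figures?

73.79

Checks: |JT| = 57.30 ✓; |TE| = 75.40 ✓.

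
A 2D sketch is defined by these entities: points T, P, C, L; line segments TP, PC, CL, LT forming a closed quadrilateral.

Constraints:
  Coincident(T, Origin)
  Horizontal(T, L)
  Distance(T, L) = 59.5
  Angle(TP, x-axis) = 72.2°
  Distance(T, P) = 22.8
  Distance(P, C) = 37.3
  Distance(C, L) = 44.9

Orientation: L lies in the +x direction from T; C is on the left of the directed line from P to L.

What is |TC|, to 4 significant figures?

56.25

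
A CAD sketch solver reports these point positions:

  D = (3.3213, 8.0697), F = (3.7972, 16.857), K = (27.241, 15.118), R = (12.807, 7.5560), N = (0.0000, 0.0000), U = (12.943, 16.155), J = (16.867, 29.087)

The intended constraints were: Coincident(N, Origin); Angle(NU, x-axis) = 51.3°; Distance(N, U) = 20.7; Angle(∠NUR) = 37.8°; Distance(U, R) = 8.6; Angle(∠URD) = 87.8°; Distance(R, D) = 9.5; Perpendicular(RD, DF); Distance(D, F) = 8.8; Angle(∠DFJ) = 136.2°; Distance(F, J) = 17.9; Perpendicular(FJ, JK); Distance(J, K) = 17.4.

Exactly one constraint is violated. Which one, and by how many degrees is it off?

Perpendicular(FJ, JK) — off by 6.50°.

N = (0.00, 0.00) ✓; NU at 51.30° ✓; |NU| = 20.70 ✓; ∠NUR = 37.79° ✓; |UR| = 8.600 ✓; ∠URD = 87.81° ✓; |RD| = 9.500 ✓; ∠(RD, DF) = 90.00° ✓; |DF| = 8.800 ✓; ∠DFJ = 136.2° ✓; |FJ| = 17.90 ✓; ∠(FJ, JK) = 96.50° ✗; |JK| = 17.40 ✓.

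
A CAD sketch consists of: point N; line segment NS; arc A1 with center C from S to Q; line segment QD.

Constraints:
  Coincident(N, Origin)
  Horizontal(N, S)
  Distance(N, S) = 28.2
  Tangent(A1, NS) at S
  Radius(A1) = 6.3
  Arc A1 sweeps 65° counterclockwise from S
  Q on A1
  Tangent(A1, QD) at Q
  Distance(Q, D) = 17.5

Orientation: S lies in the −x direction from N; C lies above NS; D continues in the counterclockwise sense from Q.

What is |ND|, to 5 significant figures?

24.658

On A1, S sits at bearing -90° from C; a 65° counterclockwise sweep puts Q at bearing -25°, so Q = C + 6.3·(cos -25°, sin -25°) = (-22.490, 3.6375). The tangent condition forces CQ to be normal to QD, so QD runs along (−sin -25°, cos -25°); with |QD| = 17.5, D = (-15.094, 19.498). Then |ND| = |D − N| = 24.658.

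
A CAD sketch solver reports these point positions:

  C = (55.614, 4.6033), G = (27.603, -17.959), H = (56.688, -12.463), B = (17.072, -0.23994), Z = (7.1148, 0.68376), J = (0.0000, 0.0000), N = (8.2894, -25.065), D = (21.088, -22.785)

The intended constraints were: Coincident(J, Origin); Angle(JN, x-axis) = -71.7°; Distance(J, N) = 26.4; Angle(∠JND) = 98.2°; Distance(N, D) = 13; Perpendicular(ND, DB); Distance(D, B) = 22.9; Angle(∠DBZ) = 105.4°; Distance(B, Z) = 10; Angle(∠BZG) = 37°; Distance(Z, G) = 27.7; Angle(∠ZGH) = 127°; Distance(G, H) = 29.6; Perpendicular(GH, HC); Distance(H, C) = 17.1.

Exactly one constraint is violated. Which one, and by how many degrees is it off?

Perpendicular(GH, HC) — off by 7.10°.

J = (0.00, 0.00) ✓; JN at -71.70° ✓; |JN| = 26.40 ✓; ∠JND = 98.20° ✓; |ND| = 13.00 ✓; ∠(ND, DB) = 90.00° ✓; |DB| = 22.90 ✓; ∠DBZ = 105.4° ✓; |BZ| = 10.00 ✓; ∠BZG = 37.00° ✓; |ZG| = 27.70 ✓; ∠ZGH = 127.0° ✓; |GH| = 29.60 ✓; ∠(GH, HC) = 82.90° ✗; |HC| = 17.10 ✓.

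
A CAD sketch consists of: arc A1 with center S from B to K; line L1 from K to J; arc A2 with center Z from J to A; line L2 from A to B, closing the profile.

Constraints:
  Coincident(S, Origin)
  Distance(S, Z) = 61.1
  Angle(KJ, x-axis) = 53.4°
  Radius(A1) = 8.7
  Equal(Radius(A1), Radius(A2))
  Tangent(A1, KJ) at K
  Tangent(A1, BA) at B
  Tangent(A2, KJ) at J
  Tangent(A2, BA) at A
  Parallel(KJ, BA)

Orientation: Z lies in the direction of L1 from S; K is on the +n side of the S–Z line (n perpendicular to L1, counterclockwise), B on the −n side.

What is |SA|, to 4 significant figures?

61.72

The slot axis is L1's direction at 53.4°, so u = (cos 53.4°, sin 53.4°) = (0.5962, 0.8028) and n = (−sin 53.4°, cos 53.4°) = (-0.8028, 0.5962). S is at the origin and Z lies 61.1 along u from S, so Z = 61.1·u = (36.43, 49.05). Tangency of A1 to both parallel lines with radius 8.7 puts K and B at S ± 8.7·n: K = (-6.985, 5.187), B = (6.985, -5.187). Equal radii place J and A the same way about Z: J = Z + 8.7·n = (29.44, 54.24), A = Z − 8.7·n = (43.41, 43.86). Then |SA| = |A − S| = 61.72.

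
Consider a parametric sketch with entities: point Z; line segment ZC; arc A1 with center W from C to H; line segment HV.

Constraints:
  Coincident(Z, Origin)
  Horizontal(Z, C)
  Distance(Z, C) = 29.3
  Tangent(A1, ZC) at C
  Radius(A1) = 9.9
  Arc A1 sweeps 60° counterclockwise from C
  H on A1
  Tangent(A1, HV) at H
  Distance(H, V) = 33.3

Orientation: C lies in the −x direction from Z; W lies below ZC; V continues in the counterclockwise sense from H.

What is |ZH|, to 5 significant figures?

38.196

Z is at the origin; ZC is horizontal with |ZC| = 29.3 and C on the −x side, so C = (-29.300, 0.0000). The tangent condition forces WC to be normal to ZC, so W = C + (0, -9.9) = (-29.300, -9.9000). On A1, C sits at bearing 90° from W; a 60° counterclockwise sweep puts H at bearing 150°, so H = W + 9.9·(cos 150°, sin 150°) = (-37.874, -4.9500). Then |ZH| = |H − Z| = 38.196.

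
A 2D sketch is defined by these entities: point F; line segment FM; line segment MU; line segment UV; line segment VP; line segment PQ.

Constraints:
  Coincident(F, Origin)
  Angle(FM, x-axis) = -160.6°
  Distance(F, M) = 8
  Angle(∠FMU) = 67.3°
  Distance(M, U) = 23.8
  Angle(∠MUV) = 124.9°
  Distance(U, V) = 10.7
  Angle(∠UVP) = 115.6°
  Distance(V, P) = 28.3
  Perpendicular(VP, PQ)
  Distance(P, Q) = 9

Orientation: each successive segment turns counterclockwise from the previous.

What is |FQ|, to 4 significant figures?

22.18

∠UVP = 115.6° gives VP at 71.60° from the x-axis; with |VP| = 28.3, P = (27.96, 7.878). VP ⟂ PQ, so PQ runs at 161.6°; with |PQ| = 9.0, Q = (19.42, 10.72). Then |FQ| = |Q − F| = 22.18.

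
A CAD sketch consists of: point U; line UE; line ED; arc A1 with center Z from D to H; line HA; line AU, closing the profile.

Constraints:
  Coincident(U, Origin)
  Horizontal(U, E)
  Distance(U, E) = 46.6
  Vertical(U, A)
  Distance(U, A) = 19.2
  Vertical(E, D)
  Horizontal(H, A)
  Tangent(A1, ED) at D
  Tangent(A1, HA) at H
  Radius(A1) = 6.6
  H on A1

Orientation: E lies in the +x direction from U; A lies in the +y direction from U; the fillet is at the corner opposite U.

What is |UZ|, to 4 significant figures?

41.94

U is at the origin; UE is horizontal with |UE| = 46.6 and E on the +x side, so E = (46.60, 0.000). UA is vertical with |UA| = 19.2 and A on the +y side, so A = (0.000, 19.20). The virtual corner opposite U is at (46.60, 19.20). The tangent condition forces ZD to be normal to ED and since A1 is tangent to HA there, ZH ⟂ HA, with radius 6.6, so the center Z sits 6.6 in from both sides at Z = (40.00, 12.60). Then |UZ| = |Z − U| = 41.94.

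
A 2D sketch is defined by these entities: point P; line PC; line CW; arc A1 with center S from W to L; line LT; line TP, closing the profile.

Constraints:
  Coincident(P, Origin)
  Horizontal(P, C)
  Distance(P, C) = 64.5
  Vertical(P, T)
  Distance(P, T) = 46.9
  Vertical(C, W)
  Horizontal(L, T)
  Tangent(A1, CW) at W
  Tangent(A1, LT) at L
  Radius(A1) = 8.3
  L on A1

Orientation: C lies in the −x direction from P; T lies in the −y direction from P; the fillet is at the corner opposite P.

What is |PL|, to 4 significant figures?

73.20

P is at the origin; PC is horizontal with |PC| = 64.5 and C on the −x side, so C = (-64.50, 0.000). PT is vertical with |PT| = 46.9 and T on the −y side, so T = (0.000, -46.90). The virtual corner opposite P is at (-64.50, -46.90). The tangent condition forces SW to be normal to CW and tangency of A1 to LT means the radius SL is perpendicular to LT, with radius 8.3, so the center S sits 8.3 in from both sides at S = (-56.20, -38.60). That places the tangent points at W = (-64.50, -38.60) on CW and L = (-56.20, -46.90) on LT. Then |PL| = |L − P| = 73.20.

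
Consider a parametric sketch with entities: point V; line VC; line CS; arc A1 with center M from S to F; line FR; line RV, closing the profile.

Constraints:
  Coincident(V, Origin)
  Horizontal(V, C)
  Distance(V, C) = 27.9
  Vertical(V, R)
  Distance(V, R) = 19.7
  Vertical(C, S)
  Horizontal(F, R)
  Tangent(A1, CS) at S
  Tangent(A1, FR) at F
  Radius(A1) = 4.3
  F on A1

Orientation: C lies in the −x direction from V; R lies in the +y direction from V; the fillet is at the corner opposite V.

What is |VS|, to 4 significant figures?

31.87

The virtual corner opposite V is at (-27.90, 19.70). Tangency of A1 to CS means the radius MS is perpendicular to CS and A1 meets FR tangentially, so MF is at right angles to FR, with radius 4.3, so the center M sits 4.3 in from both sides at M = (-23.60, 15.40). That places the tangent points at S = (-27.90, 15.40) on CS and F = (-23.60, 19.70) on FR. Then |VS| = |S − V| = 31.87.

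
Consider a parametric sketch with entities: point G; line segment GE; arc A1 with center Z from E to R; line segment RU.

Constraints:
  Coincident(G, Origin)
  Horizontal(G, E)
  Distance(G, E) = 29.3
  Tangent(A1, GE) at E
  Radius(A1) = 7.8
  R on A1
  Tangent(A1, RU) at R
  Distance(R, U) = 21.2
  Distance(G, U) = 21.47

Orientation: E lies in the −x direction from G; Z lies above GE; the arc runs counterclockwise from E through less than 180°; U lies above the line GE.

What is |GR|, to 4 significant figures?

23.47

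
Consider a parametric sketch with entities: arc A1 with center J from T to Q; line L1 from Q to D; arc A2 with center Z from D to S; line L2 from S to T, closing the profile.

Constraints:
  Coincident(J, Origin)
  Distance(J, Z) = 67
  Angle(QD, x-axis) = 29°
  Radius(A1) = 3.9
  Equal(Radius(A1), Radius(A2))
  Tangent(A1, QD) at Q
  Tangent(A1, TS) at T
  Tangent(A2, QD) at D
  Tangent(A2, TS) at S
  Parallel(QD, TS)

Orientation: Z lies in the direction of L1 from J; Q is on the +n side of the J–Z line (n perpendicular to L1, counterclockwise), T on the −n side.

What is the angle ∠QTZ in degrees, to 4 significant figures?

86.67°

The slot axis is L1's direction at 29.0°, so u = (cos 29.0°, sin 29.0°) = (0.8746, 0.4848) and n = (−sin 29.0°, cos 29.0°) = (-0.4848, 0.8746). J is at the origin and Z lies 67.0 along u from J, so Z = 67.0·u = (58.60, 32.48). Tangency of A1 to both parallel lines with radius 3.9 puts Q and T at J ± 3.9·n: Q = (-1.891, 3.411), T = (1.891, -3.411). Then cos ∠QTZ = TQ·TZ / (|TQ||TZ|), giving 86.67°.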